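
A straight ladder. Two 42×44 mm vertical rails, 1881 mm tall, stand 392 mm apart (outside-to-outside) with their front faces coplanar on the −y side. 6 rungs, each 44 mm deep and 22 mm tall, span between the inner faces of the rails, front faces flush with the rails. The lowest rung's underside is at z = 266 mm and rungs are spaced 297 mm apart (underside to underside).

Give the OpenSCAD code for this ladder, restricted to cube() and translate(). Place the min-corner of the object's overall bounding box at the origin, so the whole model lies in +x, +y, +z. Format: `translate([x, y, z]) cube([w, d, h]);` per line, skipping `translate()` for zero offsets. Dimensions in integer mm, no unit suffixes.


// rung span = 392 - 2*42 = 308
// rung[k] z = 266 + k*297
cube([42, 44, 1881]);
translate([350, 0, 0]) cube([42, 44, 1881]);
translate([42, 0, 266]) cube([308, 44, 22]);
translate([42, 0, 563]) cube([308, 44, 22]);
translate([42, 0, 860]) cube([308, 44, 22]);
translate([42, 0, 1157]) cube([308, 44, 22]);
translate([42, 0, 1454]) cube([308, 44, 22]);
translate([42, 0, 1751]) cube([308, 44, 22]);


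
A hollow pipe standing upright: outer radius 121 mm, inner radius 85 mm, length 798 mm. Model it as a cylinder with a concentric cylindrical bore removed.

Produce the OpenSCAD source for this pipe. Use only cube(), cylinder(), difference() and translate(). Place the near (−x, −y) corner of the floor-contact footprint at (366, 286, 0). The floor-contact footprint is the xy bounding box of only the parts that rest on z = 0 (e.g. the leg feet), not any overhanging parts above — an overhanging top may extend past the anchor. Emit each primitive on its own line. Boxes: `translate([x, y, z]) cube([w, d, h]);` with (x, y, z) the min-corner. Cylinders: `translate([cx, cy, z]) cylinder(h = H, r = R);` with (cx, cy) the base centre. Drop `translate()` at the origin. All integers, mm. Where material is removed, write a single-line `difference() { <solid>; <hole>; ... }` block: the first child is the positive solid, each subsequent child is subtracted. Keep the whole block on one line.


difference() { translate([487, 407, 0]) cylinder(h = 798, r = 121); translate([487, 407, 0]) cylinder(h = 798, r = 85); }


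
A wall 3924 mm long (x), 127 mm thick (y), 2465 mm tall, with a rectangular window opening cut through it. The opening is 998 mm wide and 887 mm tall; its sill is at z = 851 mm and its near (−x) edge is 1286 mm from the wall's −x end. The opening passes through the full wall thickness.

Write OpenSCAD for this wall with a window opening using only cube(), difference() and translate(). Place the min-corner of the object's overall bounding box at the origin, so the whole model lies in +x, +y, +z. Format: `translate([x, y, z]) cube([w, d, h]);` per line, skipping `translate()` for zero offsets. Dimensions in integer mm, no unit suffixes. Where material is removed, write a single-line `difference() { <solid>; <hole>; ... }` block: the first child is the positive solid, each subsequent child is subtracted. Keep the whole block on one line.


difference() { cube([3924, 127, 2465]); translate([1286, 0, 851]) cube([998, 127, 887]); }


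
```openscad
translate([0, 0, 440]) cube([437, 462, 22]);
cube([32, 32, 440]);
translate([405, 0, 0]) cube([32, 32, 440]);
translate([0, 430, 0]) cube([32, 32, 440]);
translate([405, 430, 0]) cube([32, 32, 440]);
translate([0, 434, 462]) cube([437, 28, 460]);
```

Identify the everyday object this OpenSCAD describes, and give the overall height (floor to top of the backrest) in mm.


A chair. The overall height is 922 mm.

A slab on four corner posts with a tall panel at the back — a chair. The seat slab sits at z = 440 with thickness 22, and the 460 mm backrest starts at the seat top, so the overall height is 440 + 22 + 460 = 922 mm.


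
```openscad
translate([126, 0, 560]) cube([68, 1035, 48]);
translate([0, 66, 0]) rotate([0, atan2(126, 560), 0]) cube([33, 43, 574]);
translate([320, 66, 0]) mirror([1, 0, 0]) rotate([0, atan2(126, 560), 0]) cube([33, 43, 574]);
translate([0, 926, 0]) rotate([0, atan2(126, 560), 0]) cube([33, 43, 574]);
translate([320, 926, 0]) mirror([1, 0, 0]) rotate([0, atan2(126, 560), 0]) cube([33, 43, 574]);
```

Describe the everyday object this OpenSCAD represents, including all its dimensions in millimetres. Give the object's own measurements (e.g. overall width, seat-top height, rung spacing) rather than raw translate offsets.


A sawhorse. A 68×1035×48 mm beam (x, y, z) sits on two A-frame leg pairs. Each pair is two raked legs of 33×43 mm section (43 mm along y) splaying symmetrically in x. Each leg rises 560 mm vertically over 126 mm of horizontal reach and is 574 mm long along its own axis. Every leg's outer bottom edge rests on the floor and its outer top edge meets a bottom edge of the beam — the left legs (tilting toward +x) meet the beam's −x bottom edge, the right legs (their mirror images, tilting toward −x) meet its +x bottom edge — so the leg tops tuck under the beam, the beam's underside is 560 mm above the floor, and the feet are 320 mm apart outside-to-outside with the beam centred between them. The two leg pairs are set in 66 mm from either end of the beam.


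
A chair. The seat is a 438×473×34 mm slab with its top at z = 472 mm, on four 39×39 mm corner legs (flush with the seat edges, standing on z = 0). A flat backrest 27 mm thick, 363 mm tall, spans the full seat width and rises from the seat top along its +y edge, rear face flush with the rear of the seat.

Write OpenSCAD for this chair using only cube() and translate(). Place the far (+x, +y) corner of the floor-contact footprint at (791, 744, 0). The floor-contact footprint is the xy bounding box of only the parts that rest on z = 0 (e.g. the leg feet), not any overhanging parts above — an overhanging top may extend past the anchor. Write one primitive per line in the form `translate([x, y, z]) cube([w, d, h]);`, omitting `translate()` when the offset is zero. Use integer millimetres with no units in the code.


// leg_h = 472 - 34 = 438
translate([353, 271, 438]) cube([438, 473, 34]);
translate([353, 271, 0]) cube([39, 39, 438]);
translate([752, 271, 0]) cube([39, 39, 438]);
translate([353, 705, 0]) cube([39, 39, 438]);
translate([752, 705, 0]) cube([39, 39, 438]);
translate([353, 717, 472]) cube([438, 27, 363]);


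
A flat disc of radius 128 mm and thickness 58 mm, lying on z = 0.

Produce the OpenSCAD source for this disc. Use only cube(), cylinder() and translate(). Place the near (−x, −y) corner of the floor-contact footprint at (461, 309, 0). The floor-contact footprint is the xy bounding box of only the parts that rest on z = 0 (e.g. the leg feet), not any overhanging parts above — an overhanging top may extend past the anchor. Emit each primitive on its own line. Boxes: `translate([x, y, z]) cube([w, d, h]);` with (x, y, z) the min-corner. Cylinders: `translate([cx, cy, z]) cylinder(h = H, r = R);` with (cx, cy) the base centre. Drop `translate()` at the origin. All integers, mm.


translate([589, 437, 0]) cylinder(h = 58, r = 128);


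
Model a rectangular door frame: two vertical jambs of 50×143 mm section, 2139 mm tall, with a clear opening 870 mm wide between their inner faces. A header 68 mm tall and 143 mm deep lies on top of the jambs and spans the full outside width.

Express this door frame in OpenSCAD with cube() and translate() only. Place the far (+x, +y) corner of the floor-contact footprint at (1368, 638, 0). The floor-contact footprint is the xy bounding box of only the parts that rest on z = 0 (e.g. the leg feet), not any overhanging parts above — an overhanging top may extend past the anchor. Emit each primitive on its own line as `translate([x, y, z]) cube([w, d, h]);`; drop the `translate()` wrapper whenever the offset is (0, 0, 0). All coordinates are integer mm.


translate([398, 495, 0]) cube([50, 143, 2139]);
translate([1318, 495, 0]) cube([50, 143, 2139]);
translate([398, 495, 2139]) cube([970, 143, 68]);


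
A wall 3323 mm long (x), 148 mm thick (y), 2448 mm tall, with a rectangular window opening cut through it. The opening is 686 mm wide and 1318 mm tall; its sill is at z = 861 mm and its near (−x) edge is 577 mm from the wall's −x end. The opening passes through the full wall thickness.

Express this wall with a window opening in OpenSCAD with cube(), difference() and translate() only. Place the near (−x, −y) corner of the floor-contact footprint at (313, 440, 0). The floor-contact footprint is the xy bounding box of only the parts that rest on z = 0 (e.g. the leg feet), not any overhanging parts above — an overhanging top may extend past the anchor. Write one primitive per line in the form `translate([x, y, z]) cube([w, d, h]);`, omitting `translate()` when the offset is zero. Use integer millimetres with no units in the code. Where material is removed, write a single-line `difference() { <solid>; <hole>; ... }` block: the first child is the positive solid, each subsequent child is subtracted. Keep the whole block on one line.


difference() { translate([313, 440, 0]) cube([3323, 148, 2448]); translate([890, 440, 861]) cube([686, 148, 1318]); }


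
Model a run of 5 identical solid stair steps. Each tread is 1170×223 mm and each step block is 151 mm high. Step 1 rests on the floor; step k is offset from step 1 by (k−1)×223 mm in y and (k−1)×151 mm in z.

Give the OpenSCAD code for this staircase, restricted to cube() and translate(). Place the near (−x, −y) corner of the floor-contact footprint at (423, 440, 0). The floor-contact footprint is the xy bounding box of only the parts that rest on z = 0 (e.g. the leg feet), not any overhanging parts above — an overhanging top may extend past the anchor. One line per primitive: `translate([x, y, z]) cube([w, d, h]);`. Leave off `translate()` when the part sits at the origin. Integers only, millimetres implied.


translate([423, 440, 0]) cube([1170, 223, 151]);
translate([423, 663, 151]) cube([1170, 223, 151]);
translate([423, 886, 302]) cube([1170, 223, 151]);
translate([423, 1109, 453]) cube([1170, 223, 151]);
translate([423, 1332, 604]) cube([1170, 223, 151]);


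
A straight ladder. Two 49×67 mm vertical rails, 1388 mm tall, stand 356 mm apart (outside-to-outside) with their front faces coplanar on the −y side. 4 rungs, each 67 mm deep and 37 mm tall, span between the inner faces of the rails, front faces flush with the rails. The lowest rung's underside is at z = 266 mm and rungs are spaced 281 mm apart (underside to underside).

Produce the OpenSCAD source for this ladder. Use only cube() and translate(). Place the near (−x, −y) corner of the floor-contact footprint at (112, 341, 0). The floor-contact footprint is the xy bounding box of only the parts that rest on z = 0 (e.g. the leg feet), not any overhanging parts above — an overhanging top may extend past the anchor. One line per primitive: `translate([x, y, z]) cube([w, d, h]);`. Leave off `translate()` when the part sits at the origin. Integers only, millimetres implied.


translate([112, 341, 0]) cube([49, 67, 1388]);
translate([419, 341, 0]) cube([49, 67, 1388]);
translate([161, 341, 266]) cube([258, 67, 37]);
translate([161, 341, 547]) cube([258, 67, 37]);
translate([161, 341, 828]) cube([258, 67, 37]);
translate([161, 341, 1109]) cube([258, 67, 37]);


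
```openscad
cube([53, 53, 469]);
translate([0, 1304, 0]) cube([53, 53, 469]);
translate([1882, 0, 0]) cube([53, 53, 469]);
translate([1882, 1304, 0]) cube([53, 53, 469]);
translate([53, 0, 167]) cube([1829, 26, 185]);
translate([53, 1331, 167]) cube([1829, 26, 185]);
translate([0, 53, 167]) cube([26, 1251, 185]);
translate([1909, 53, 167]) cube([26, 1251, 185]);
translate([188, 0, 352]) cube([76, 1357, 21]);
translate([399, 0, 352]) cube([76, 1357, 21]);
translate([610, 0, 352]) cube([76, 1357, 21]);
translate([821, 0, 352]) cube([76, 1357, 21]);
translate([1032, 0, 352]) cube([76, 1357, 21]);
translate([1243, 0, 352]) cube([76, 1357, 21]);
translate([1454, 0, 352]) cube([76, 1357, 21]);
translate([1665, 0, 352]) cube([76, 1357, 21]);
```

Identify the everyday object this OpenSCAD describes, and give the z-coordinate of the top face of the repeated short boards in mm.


A bed frame. The slat-top height is 373 mm.

Four posts, four rails, and a row of slats — a bed frame. Slats sit on the rails at z = 167 + 185 = 352; with slat thickness 21, the top is 373 mm.


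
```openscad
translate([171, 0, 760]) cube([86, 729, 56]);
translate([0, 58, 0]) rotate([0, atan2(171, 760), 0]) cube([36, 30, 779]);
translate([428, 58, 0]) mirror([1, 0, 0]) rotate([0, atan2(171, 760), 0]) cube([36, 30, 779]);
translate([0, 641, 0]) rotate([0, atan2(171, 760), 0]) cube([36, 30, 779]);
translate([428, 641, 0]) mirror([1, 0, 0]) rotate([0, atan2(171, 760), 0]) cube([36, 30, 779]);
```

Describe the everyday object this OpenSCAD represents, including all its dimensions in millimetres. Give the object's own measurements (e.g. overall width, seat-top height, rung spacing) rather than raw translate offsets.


A sawhorse. A 86×729×56 mm beam (x, y, z) sits on two A-frame leg pairs. Each pair is two raked legs of 36×30 mm section (30 mm along y) splaying symmetrically in x. Each leg rises 760 mm vertically over 171 mm of horizontal reach and is 779 mm long along its own axis. Every leg's outer bottom edge rests on the floor and its outer top edge meets a bottom edge of the beam — the left legs (tilting toward +x) meet the beam's −x bottom edge, the right legs (their mirror images, tilting toward −x) meet its +x bottom edge — so the leg tops tuck under the beam, the beam's underside is 760 mm above the floor, and the feet are 428 mm apart outside-to-outside with the beam centred between them. The two leg pairs are set in 58 mm from either end of the beam.


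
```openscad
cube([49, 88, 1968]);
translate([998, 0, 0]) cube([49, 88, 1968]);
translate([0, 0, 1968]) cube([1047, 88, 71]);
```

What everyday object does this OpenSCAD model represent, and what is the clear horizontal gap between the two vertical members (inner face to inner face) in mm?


A door frame. The clear opening width is 949 mm.

Two 1968 mm tall posts with a header on top — a door frame. The left jamb is 49 mm wide at x = 0; the right jamb starts at x = 998. The clear opening is 998 − 49 = 949 mm.


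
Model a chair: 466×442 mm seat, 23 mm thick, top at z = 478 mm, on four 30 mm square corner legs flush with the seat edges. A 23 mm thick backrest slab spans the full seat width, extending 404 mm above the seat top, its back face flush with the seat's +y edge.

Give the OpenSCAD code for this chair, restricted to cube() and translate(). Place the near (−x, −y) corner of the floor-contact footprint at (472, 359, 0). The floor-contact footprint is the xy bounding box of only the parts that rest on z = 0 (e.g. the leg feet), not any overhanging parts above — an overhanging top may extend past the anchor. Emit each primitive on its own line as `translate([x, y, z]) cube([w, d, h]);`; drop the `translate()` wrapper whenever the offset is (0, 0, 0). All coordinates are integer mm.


// leg_h = 478 - 23 = 455
translate([472, 359, 455]) cube([466, 442, 23]);
translate([472, 359, 0]) cube([30, 30, 455]);
translate([908, 359, 0]) cube([30, 30, 455]);
translate([472, 771, 0]) cube([30, 30, 455]);
translate([908, 771, 0]) cube([30, 30, 455]);
translate([472, 778, 478]) cube([466, 23, 404]);


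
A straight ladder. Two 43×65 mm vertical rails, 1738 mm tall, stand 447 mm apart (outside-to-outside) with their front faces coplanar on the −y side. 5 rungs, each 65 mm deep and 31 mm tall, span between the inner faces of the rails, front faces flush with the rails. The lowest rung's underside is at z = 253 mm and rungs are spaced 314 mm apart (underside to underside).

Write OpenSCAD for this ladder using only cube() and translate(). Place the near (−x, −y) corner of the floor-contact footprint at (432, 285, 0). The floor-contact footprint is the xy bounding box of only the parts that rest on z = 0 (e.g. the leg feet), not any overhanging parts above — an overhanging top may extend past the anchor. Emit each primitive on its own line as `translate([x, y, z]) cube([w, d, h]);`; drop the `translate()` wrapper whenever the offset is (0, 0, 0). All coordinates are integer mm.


translate([432, 285, 0]) cube([43, 65, 1738]);
translate([836, 285, 0]) cube([43, 65, 1738]);
translate([475, 285, 253]) cube([361, 65, 31]);
translate([475, 285, 567]) cube([361, 65, 31]);
translate([475, 285, 881]) cube([361, 65, 31]);
translate([475, 285, 1195]) cube([361, 65, 31]);
translate([475, 285, 1509]) cube([361, 65, 31]);


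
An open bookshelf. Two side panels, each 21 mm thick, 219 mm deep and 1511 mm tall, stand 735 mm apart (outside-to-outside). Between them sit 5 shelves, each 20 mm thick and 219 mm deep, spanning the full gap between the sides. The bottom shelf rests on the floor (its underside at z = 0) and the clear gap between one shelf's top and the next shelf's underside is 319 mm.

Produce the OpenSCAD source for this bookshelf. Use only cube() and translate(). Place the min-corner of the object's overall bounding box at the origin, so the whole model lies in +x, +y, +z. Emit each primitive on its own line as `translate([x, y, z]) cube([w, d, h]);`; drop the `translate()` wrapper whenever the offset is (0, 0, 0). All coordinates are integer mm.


cube([21, 219, 1511]);
translate([714, 0, 0]) cube([21, 219, 1511]);
translate([21, 0, 0]) cube([693, 219, 20]);
translate([21, 0, 339]) cube([693, 219, 20]);
translate([21, 0, 678]) cube([693, 219, 20]);
translate([21, 0, 1017]) cube([693, 219, 20]);
translate([21, 0, 1356]) cube([693, 219, 20]);


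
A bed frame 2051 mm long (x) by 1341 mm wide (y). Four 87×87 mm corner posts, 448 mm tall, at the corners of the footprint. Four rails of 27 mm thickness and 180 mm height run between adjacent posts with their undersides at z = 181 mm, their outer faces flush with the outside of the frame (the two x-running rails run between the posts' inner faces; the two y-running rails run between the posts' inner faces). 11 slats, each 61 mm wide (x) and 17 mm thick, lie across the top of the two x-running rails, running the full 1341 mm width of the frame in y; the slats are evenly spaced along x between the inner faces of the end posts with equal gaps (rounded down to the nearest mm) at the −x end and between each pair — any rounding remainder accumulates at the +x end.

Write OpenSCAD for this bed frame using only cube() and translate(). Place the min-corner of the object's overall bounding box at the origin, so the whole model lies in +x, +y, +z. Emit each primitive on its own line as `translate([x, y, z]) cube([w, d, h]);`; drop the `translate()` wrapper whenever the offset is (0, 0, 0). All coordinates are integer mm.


// slat z = rail_z + rail_h = 181 + 180 = 361
// slat gap = ⌊(1877 − 11·61) / 12⌋ = 100
cube([87, 87, 448]);
translate([0, 1254, 0]) cube([87, 87, 448]);
translate([1964, 0, 0]) cube([87, 87, 448]);
translate([1964, 1254, 0]) cube([87, 87, 448]);
translate([87, 0, 181]) cube([1877, 27, 180]);
translate([87, 1314, 181]) cube([1877, 27, 180]);
translate([0, 87, 181]) cube([27, 1167, 180]);
translate([2024, 87, 181]) cube([27, 1167, 180]);
translate([187, 0, 361]) cube([61, 1341, 17]);
translate([348, 0, 361]) cube([61, 1341, 17]);
translate([509, 0, 361]) cube([61, 1341, 17]);
translate([670, 0, 361]) cube([61, 1341, 17]);
translate([831, 0, 361]) cube([61, 1341, 17]);
translate([992, 0, 361]) cube([61, 1341, 17]);
translate([1153, 0, 361]) cube([61, 1341, 17]);
translate([1314, 0, 361]) cube([61, 1341, 17]);
translate([1475, 0, 361]) cube([61, 1341, 17]);
translate([1636, 0, 361]) cube([61, 1341, 17]);
translate([1797, 0, 361]) cube([61, 1341, 17]);


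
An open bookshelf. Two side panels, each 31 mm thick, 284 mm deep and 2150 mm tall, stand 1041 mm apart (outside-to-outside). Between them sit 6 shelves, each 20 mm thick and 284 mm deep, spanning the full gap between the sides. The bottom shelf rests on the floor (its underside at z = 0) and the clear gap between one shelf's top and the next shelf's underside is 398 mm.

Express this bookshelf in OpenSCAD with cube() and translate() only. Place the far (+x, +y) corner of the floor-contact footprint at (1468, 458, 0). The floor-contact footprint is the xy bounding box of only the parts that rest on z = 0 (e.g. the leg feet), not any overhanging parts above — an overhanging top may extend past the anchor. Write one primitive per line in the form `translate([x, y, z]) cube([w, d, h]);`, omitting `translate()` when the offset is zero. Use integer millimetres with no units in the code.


translate([427, 174, 0]) cube([31, 284, 2150]);
translate([1437, 174, 0]) cube([31, 284, 2150]);
translate([458, 174, 0]) cube([979, 284, 20]);
translate([458, 174, 418]) cube([979, 284, 20]);
translate([458, 174, 836]) cube([979, 284, 20]);
translate([458, 174, 1254]) cube([979, 284, 20]);
translate([458, 174, 1672]) cube([979, 284, 20]);
translate([458, 174, 2090]) cube([979, 284, 20]);


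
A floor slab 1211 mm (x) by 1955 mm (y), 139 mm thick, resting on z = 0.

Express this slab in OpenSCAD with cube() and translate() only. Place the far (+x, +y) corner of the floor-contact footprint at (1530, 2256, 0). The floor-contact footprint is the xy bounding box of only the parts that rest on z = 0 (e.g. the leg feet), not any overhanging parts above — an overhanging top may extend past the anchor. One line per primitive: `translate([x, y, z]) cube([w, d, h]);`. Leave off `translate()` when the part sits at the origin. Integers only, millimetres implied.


translate([319, 301, 0]) cube([1211, 1955, 139]);


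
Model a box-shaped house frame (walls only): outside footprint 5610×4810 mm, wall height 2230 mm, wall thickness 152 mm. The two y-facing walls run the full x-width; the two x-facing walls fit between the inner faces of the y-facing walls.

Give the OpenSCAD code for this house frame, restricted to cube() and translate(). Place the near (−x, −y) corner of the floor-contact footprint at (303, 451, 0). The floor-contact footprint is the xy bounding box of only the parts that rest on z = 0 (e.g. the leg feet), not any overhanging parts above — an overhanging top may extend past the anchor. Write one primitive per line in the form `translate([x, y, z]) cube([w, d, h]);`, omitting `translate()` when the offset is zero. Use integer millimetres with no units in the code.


translate([303, 451, 0]) cube([5610, 152, 2230]);
translate([303, 5109, 0]) cube([5610, 152, 2230]);
translate([303, 603, 0]) cube([152, 4506, 2230]);
translate([5761, 603, 0]) cube([152, 4506, 2230]);


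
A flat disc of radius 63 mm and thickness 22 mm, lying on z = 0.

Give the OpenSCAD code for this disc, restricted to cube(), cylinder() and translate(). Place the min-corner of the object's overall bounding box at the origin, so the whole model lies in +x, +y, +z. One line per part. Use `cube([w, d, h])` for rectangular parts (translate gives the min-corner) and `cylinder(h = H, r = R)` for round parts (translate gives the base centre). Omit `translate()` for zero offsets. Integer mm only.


translate([63, 63, 0]) cylinder(h = 22, r = 63);


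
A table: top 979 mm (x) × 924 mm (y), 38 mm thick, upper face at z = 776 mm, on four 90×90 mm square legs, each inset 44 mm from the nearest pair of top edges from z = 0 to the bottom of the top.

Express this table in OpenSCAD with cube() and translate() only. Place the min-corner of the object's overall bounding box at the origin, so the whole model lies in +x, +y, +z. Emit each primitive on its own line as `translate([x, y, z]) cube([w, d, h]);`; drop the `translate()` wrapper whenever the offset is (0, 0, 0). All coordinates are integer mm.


translate([0, 0, 738]) cube([979, 924, 38]);
translate([44, 44, 0]) cube([90, 90, 738]);
translate([845, 44, 0]) cube([90, 90, 738]);
translate([44, 790, 0]) cube([90, 90, 738]);
translate([845, 790, 0]) cube([90, 90, 738]);


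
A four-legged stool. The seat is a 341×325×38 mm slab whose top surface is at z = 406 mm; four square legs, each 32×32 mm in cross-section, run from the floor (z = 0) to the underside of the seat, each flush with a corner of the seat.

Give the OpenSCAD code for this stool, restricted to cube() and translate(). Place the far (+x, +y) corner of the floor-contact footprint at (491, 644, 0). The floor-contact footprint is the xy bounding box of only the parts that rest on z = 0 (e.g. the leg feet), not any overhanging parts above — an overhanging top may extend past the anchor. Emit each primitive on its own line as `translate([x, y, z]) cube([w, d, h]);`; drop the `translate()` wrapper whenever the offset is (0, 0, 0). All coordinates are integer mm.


translate([150, 319, 368]) cube([341, 325, 38]);
translate([150, 319, 0]) cube([32, 32, 368]);
translate([459, 319, 0]) cube([32, 32, 368]);
translate([150, 612, 0]) cube([32, 32, 368]);
translate([459, 612, 0]) cube([32, 32, 368]);


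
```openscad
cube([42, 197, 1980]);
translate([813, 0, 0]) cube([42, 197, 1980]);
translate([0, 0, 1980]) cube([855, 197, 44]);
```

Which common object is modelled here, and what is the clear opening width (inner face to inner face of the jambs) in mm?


A door frame. The clear opening width is 771 mm.

Two 1980 mm tall posts with a header on top — a door frame. The left jamb is 42 mm wide at x = 0; the right jamb starts at x = 813. The clear opening is 813 − 42 = 771 mm.


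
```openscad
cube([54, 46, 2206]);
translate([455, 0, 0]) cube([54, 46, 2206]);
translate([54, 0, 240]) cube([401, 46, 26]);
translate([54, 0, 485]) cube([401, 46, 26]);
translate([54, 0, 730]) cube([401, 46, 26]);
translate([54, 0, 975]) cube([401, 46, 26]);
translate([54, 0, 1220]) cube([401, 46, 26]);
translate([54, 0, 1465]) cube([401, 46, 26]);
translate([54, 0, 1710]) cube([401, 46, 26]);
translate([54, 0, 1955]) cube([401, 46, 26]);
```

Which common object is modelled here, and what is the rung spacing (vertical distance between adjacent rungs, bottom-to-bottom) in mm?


A ladder. The rung spacing is 245 mm.

Two tall 54×46 posts with 8 short bars between them — a ladder. Adjacent rungs sit at z = 240 and z = 485, so the spacing is 485 − 240 = 245 mm.


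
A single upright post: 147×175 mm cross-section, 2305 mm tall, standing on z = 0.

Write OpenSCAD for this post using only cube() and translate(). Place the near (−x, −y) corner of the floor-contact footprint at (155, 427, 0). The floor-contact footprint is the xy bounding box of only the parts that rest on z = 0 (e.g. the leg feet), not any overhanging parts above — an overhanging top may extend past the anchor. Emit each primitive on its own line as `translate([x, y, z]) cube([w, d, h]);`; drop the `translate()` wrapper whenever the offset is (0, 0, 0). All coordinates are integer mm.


translate([155, 427, 0]) cube([147, 175, 2305]);


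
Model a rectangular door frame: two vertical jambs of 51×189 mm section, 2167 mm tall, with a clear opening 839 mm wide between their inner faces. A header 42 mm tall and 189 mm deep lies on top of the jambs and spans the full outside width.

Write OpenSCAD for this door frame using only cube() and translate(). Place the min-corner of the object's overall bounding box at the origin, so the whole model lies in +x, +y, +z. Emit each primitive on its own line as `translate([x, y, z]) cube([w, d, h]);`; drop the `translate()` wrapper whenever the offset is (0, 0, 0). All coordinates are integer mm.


cube([51, 189, 2167]);
translate([890, 0, 0]) cube([51, 189, 2167]);
translate([0, 0, 2167]) cube([941, 189, 42]);


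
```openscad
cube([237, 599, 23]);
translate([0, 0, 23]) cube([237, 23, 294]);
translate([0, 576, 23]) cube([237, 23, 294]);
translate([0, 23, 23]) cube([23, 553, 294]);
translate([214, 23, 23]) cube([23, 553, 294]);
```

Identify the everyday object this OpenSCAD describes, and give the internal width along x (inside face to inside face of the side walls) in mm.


An open box. The internal width is 191 mm.

A 237×599 base slab with four walls standing on it — an open box. The base is 237 mm wide and the walls are 23 mm thick, so the internal width is 237 − 2 × 23 = 191 mm.


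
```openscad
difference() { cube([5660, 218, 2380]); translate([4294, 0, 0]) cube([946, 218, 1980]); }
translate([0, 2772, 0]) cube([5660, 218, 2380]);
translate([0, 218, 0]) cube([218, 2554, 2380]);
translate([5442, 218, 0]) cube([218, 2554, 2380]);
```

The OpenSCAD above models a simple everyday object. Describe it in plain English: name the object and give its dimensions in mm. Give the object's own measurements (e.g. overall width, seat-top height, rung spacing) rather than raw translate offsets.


A single room: four walls, each 2380 mm tall and 218 mm thick, enclosing an outside footprint 5660×2990 mm (x × y), no floor or roof. The front and back walls (−y and +y sides) run the full x-width; the side walls fit between their inner faces. A door opening 946 mm wide and 1980 mm tall is cut through the front wall from the floor up, its −x edge 4294 mm from the wall's −x end.


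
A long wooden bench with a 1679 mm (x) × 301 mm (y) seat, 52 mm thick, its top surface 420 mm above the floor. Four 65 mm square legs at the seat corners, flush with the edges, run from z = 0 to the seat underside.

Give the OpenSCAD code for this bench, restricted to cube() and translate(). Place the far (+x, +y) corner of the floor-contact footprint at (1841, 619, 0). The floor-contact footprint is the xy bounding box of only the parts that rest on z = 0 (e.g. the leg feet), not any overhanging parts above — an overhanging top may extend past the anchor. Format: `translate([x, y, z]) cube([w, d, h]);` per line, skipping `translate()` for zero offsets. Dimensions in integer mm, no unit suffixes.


translate([162, 318, 368]) cube([1679, 301, 52]);
translate([162, 318, 0]) cube([65, 65, 368]);
translate([162, 554, 0]) cube([65, 65, 368]);
translate([1776, 318, 0]) cube([65, 65, 368]);
translate([1776, 554, 0]) cube([65, 65, 368]);


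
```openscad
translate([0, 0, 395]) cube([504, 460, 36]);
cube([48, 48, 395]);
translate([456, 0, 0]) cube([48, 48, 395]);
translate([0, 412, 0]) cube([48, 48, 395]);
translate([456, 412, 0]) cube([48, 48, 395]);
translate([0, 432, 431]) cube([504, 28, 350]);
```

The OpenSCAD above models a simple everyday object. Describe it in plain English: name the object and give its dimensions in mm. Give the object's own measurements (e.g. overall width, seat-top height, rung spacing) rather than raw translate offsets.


A chair. The seat is a 504×460×36 mm slab with its top at z = 431 mm, on four 48×48 mm corner legs (flush with the seat edges, standing on z = 0). A flat backrest 28 mm thick, 350 mm tall, spans the full seat width and rises from the seat top along its +y edge, rear face flush with the rear of the seat.


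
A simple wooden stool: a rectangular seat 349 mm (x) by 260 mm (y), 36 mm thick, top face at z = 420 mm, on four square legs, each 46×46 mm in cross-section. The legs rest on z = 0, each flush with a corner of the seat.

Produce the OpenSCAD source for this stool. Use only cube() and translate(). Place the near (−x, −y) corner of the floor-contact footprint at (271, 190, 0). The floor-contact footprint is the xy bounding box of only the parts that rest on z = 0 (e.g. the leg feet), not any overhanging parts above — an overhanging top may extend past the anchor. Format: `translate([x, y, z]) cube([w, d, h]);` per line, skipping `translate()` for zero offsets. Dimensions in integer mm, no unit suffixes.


// leg_h = 420 - 36 = 384
translate([271, 190, 384]) cube([349, 260, 36]);
translate([271, 190, 0]) cube([46, 46, 384]);
translate([574, 190, 0]) cube([46, 46, 384]);
translate([271, 404, 0]) cube([46, 46, 384]);
translate([574, 404, 0]) cube([46, 46, 384]);


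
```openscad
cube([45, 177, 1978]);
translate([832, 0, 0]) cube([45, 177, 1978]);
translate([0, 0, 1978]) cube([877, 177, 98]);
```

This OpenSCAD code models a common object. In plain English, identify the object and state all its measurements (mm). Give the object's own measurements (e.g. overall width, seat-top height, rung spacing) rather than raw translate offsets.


A door frame. The clear opening is 787 mm wide and 1978 mm high. Two 45 mm wide jambs, 177 mm deep, stand either side of the opening from the floor to the top of the opening. A 98 mm thick head sits across the top of both jambs, spanning the full outside width of the frame.


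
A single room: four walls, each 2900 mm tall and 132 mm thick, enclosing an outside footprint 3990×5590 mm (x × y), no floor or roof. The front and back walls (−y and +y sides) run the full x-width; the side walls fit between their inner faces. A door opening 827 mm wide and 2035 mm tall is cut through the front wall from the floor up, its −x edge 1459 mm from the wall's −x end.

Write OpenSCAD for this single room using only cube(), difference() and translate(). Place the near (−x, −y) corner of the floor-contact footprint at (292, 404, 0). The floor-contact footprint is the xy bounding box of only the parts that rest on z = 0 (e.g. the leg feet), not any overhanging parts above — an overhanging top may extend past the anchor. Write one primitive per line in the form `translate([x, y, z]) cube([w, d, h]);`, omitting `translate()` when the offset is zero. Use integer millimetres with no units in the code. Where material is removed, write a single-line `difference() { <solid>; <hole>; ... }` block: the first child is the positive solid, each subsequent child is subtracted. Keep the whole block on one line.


difference() { translate([292, 404, 0]) cube([3990, 132, 2900]); translate([1751, 404, 0]) cube([827, 132, 2035]); }
translate([292, 5862, 0]) cube([3990, 132, 2900]);
translate([292, 536, 0]) cube([132, 5326, 2900]);
translate([4150, 536, 0]) cube([132, 5326, 2900]);


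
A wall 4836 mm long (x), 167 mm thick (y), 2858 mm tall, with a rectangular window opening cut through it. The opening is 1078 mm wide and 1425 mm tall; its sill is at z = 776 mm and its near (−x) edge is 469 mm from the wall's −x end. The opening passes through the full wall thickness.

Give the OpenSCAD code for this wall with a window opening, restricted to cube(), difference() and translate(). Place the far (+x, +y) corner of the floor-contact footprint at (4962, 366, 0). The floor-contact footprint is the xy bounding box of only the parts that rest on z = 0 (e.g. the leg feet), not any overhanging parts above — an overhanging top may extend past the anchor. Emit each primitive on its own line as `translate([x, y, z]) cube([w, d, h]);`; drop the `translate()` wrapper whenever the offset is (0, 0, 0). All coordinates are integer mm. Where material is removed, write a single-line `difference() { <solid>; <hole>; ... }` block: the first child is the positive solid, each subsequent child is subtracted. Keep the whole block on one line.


difference() { translate([126, 199, 0]) cube([4836, 167, 2858]); translate([595, 199, 776]) cube([1078, 167, 1425]); }


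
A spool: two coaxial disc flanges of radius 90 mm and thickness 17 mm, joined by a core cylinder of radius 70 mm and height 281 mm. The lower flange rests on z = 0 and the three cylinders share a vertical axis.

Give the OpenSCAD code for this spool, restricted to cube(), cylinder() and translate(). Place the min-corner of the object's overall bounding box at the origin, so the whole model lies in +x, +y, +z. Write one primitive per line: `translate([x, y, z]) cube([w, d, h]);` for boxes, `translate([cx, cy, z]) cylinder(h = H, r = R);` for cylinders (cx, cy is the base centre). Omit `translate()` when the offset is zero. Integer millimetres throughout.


translate([90, 90, 0]) cylinder(h = 17, r = 90);
translate([90, 90, 17]) cylinder(h = 281, r = 70);
translate([90, 90, 298]) cylinder(h = 17, r = 90);


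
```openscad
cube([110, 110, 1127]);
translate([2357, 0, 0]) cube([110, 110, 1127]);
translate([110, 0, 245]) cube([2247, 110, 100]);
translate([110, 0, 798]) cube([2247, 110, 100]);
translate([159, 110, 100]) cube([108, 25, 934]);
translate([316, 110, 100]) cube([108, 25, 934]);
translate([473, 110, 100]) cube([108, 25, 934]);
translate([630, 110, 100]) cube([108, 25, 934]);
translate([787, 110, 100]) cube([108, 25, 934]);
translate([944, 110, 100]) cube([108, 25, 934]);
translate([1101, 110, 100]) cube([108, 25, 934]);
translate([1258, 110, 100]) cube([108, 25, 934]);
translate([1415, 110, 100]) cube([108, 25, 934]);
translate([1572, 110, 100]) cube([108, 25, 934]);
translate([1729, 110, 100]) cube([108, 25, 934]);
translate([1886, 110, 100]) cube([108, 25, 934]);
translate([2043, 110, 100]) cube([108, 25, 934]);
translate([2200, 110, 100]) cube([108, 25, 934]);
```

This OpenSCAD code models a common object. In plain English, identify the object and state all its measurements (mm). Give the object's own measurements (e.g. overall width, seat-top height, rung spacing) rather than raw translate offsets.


A fence section. Two 110×110 mm posts, 1127 mm tall, stand on the floor with a clear span of 2247 mm between their inner faces. Two horizontal rails of 110×100 mm section span the gap between the posts with their undersides at z = 245 mm and z = 798 mm, flush with the posts' −y face. 14 pickets, each 108 mm wide, 25 mm thick and 934 mm tall, are fixed to the +y face of the rails with their bottoms at z = 100 mm, spaced across the span with a 49 mm gap after the −x post and between neighbouring pickets and before the +x post.


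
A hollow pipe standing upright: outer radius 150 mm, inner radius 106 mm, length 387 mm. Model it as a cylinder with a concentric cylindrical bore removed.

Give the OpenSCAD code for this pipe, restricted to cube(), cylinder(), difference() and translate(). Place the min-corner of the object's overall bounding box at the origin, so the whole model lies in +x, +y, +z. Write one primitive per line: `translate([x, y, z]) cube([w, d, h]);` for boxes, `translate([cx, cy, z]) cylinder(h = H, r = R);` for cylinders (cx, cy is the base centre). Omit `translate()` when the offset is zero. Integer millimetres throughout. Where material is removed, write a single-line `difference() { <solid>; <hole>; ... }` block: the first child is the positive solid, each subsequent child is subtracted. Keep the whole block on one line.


difference() { translate([150, 150, 0]) cylinder(h = 387, r = 150); translate([150, 150, 0]) cylinder(h = 387, r = 106); }


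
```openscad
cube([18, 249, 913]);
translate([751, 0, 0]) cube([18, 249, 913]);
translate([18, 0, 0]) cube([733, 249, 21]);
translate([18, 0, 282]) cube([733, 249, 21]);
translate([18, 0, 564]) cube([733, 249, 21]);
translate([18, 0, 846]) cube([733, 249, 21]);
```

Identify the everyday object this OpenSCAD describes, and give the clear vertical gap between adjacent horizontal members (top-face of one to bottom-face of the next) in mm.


A bookshelf. The clear shelf gap is 261 mm.

Two tall side panels with 4 horizontal boards between them — a bookshelf. The first two shelf undersides are at z = 0 and z = 282; with shelf thickness 21, the clear gap is 282 − 0 − 21 = 261 mm.


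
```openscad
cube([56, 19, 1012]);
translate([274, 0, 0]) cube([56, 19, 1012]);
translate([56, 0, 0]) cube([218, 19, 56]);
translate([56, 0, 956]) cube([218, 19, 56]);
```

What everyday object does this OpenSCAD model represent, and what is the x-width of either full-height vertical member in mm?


A picture frame. The border width is 56 mm.

Four thin pieces enclosing a rectangular opening — a picture frame. The two full-height stiles are 1012 mm tall; the top rail sits at z = 956 and is 56 mm tall, so the border above the opening is 1012 − 956 = 56 mm, matching the stile x-width.


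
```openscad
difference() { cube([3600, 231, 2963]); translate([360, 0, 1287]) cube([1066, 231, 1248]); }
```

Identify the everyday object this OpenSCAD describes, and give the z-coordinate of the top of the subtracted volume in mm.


A wall with a window opening. The window head height is 2535 mm.

A wall with a rectangular opening subtracted — a window. Sill at z = 1287, opening 1248 mm tall, so the head is at 1287 + 1248 = 2535 mm.
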